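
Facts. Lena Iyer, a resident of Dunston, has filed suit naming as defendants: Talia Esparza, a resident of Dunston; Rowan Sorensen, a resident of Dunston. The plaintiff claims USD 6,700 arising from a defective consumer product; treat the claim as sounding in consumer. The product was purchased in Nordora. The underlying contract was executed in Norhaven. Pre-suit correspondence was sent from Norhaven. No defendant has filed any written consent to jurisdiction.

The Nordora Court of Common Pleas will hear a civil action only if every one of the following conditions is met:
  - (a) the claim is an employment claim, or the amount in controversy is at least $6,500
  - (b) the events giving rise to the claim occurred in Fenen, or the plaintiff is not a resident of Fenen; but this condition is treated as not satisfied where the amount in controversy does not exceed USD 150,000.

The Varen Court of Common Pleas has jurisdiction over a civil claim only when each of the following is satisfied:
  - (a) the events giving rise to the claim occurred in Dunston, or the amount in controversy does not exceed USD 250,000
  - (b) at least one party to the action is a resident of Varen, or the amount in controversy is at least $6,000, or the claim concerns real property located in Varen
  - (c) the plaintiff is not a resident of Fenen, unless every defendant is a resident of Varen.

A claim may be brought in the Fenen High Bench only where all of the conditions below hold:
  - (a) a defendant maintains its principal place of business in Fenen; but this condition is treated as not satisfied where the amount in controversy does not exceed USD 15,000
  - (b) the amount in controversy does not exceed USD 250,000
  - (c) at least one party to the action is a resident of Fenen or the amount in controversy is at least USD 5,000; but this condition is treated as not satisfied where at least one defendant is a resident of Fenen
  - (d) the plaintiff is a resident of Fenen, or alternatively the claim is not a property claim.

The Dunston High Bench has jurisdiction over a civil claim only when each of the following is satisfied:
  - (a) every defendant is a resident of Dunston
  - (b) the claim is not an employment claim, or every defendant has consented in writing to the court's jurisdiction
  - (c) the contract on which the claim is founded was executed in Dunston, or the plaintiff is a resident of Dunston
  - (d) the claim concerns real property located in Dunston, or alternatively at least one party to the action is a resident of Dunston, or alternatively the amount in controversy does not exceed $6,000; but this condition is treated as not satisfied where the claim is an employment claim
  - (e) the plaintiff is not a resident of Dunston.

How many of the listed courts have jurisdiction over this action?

The Nordora Court of Common Pleas:
  (a) The amount in controversy is $6,700, which meets the $6,500 floor, which satisfies one of the alternatives. Met.
  (b) The plaintiff resides in Dunston, which is not Fenen, so this disjunct is met. But the amount in controversy is $6,700, within the $150,000 ceiling, triggering the carve-out and defeating this condition. Not met.
  → The court lacks jurisdiction.
The Varen Court of Common Pleas:
  (a) The amount in controversy is USD 6,700, within the 250,000 dollars ceiling — that alternative is enough. Satisfied.
  (b) The amount in controversy is $6,700, which meets the $6,000 floor, so one alternative holds. Met.
  (c) The plaintiff resides in Dunston, which is not Fenen. Condition met.
  → Jurisdiction lies.
The Fenen High Bench:
  (a) No defendant is a corporation. Not satisfied.
  (b) The amount in controversy is 6,700 dollars, within the $250,000 ceiling. Condition met.
  (c) The amount in controversy is 6,700 dollars, which meets the 5,000 dollars floor, so one alternative holds. And the carve-out is inapplicable — no defendant resides in Fenen (they reside in Dunston, Dunston). Met.
  (d) The claim is a consumer claim, not a property claim, so one alternative holds. Satisfied.
  → At least one condition fails; no jurisdiction.
The Dunston High Bench:
  (a) The defendants reside as follows — Talia Esparza in Dunston, Rowan Sorensen in Dunston — all in Dunston. Satisfied.
  (b) The claim is a consumer claim, not an employment claim, so this disjunct is met. Condition met.
  (c) The plaintiff resides in Dunston — that alternative is enough. Condition met.
  (d) Lena Iyer resides in Dunston, so this disjunct is met. And the carve-out is inapplicable — the claim is a consumer claim, not an employment claim. Met.
  (e) The plaintiff resides in Dunston. Not satisfied.
  → No jurisdiction.
Courts with jurisdiction: the Varen Court of Common Pleas — 1 in total.

1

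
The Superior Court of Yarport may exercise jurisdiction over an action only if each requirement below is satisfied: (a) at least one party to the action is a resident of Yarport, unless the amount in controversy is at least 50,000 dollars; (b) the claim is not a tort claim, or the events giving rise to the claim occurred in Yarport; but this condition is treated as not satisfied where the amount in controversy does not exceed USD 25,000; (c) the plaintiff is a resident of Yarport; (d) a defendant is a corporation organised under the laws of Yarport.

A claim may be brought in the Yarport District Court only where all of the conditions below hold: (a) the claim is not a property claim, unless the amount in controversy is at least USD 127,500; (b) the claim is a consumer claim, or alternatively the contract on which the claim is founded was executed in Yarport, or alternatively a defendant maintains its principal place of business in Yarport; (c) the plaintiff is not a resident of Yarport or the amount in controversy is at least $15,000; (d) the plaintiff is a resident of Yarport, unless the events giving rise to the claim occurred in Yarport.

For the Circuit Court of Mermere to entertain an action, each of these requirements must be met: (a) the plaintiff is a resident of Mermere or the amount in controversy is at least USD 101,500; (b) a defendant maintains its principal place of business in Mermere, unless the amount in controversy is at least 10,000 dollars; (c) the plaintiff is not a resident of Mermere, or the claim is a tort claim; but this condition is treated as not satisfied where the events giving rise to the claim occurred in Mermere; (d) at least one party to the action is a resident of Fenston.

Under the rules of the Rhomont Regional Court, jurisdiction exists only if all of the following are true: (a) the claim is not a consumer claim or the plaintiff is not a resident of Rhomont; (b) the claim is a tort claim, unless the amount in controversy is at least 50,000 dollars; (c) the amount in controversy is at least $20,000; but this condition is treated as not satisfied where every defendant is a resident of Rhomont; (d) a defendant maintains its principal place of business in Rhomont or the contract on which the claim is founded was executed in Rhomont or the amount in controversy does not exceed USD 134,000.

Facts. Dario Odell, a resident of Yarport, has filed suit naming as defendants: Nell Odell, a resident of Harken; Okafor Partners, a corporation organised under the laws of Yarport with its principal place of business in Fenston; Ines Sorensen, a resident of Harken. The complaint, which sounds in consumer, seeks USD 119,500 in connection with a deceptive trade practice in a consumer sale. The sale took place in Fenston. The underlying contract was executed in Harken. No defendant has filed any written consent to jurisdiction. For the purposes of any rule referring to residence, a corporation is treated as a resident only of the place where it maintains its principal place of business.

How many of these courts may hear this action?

The Superior Court of Yarport:
  (a) Dario Odell resides in Yarport. Satisfied.
  (b) The claim is a consumer claim, not a tort claim, so this disjunct is met. The carve-out does not apply: the amount in controversy is 119,500 dollars, above the 25,000 dollars ceiling. Met.
  (c) The plaintiff resides in Yarport. Met.
  (d) Okafor Partners is organised under the laws of Yarport. Satisfied.
  → All conditions met; jurisdiction exists.
The Yarport District Court:
  (a) The claim is a consumer claim, not a property claim. Condition met.
  (b) The claim is a consumer claim, so this disjunct is met. Satisfied.
  (c) The amount in controversy is 119,500 dollars, which meets the USD 15,000 floor — that alternative is enough. Satisfied.
  (d) The plaintiff resides in Yarport. Met.
  → Jurisdiction lies.
The Circuit Court of Mermere:
  (a) The amount in controversy is 119,500 dollars, which meets the USD 101,500 floor, so this disjunct is met. Condition met.
  (b) The corporate defendant(s) have their principal place of business in Fenston, not Mermere. However, the amount in controversy is 119,500 dollars, which meets the 10,000 dollars floor, so the 'unless' proviso supplies this condition. Satisfied.
  (c) The plaintiff resides in Yarport, which is not Mermere, so one alternative holds. And the carve-out is inapplicable — the operative events occurred in Fenston, not Mermere. Satisfied.
  (d) Okafor Partners resides in Fenston. Met.
  → Every requirement is satisfied — jurisdiction.
The Rhomont Regional Court:
  (a) The plaintiff resides in Yarport, which is not Rhomont, so this disjunct is met. Condition met.
  (b) The claim is a consumer claim, not a tort claim. The proviso rescues it, though: the amount in controversy is 119,500 dollars, which meets the USD 50,000 floor. Met.
  (c) The amount in controversy is USD 119,500, which meets the USD 20,000 floor. And the carve-out is inapplicable — the defendants reside as follows — Nell Odell in Harken, Okafor Partners in Fenston, Ines Sorensen in Harken — not all in Rhomont. Satisfied.
  (d) The amount in controversy is USD 119,500, within the $134,000 ceiling, so this disjunct is met. Condition met.
  → Jurisdiction lies.
Courts with jurisdiction: the Superior Court of Yarport, the Yarport District Court, the Circuit Court of Mermere, the Rhomont Regional Court — 4 in total.

4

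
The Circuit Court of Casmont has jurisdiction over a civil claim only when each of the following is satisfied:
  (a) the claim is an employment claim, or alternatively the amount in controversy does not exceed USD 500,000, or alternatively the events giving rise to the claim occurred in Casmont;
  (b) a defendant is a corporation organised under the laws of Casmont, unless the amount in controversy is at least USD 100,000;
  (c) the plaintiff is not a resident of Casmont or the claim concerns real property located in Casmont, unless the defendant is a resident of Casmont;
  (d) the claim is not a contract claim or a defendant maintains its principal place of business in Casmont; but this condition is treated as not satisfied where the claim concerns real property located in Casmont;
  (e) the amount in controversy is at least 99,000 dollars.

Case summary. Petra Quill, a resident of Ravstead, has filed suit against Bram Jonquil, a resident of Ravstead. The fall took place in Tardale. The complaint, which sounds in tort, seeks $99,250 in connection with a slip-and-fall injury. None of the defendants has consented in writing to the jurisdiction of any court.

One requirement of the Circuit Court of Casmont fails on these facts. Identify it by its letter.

The Circuit Court of Casmont:
  (a) The amount in controversy is USD 99,250, within the 500,000 dollars ceiling, so one alternative holds. Met.
  (b) No defendant is a corporation. And the amount in controversy is $99,250, below the $100,000 floor, so the proviso does not save it. Condition not met.
  (c) The plaintiff resides in Ravstead, which is not Casmont, so one alternative holds. Satisfied.
  (d) The claim is a tort claim, not a contract claim, so this disjunct is met. The exception is not triggered, since the claim does not concern real property. Condition met.
  (e) The amount in controversy is 99,250 dollars, which meets the 99,000 dollars floor. Satisfied.
Only condition (b) fails.

(b)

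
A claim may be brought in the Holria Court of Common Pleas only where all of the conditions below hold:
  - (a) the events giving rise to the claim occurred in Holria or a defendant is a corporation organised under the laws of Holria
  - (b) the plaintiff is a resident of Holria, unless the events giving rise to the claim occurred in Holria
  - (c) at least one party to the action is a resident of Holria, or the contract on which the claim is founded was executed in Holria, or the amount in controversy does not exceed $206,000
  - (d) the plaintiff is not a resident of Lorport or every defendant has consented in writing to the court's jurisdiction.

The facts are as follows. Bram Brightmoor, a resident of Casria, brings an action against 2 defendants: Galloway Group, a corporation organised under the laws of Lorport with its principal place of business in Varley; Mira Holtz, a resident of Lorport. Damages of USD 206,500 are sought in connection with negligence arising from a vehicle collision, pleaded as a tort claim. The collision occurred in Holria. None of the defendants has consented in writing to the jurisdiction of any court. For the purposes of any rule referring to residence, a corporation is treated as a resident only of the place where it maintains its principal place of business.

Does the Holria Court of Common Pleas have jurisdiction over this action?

The Holria Court of Common Pleas:
  (a) The operative events occurred in Holria, so this disjunct is met. Satisfied.
  (b) The plaintiff resides in Casria, not Holria. But the operative events occurred in Holria, and the 'unless' clause therefore excuses the requirement. Condition met.
  (c) No party resides in Holria; no contract (and hence no place of execution) is alleged; the amount in controversy is $206,500, above the USD 206,000 ceiling — none of the alternatives is met. Not satisfied.
  (d) The plaintiff resides in Casria, which is not Lorport — that alternative is enough. Condition met.
  → The court lacks jurisdiction.

No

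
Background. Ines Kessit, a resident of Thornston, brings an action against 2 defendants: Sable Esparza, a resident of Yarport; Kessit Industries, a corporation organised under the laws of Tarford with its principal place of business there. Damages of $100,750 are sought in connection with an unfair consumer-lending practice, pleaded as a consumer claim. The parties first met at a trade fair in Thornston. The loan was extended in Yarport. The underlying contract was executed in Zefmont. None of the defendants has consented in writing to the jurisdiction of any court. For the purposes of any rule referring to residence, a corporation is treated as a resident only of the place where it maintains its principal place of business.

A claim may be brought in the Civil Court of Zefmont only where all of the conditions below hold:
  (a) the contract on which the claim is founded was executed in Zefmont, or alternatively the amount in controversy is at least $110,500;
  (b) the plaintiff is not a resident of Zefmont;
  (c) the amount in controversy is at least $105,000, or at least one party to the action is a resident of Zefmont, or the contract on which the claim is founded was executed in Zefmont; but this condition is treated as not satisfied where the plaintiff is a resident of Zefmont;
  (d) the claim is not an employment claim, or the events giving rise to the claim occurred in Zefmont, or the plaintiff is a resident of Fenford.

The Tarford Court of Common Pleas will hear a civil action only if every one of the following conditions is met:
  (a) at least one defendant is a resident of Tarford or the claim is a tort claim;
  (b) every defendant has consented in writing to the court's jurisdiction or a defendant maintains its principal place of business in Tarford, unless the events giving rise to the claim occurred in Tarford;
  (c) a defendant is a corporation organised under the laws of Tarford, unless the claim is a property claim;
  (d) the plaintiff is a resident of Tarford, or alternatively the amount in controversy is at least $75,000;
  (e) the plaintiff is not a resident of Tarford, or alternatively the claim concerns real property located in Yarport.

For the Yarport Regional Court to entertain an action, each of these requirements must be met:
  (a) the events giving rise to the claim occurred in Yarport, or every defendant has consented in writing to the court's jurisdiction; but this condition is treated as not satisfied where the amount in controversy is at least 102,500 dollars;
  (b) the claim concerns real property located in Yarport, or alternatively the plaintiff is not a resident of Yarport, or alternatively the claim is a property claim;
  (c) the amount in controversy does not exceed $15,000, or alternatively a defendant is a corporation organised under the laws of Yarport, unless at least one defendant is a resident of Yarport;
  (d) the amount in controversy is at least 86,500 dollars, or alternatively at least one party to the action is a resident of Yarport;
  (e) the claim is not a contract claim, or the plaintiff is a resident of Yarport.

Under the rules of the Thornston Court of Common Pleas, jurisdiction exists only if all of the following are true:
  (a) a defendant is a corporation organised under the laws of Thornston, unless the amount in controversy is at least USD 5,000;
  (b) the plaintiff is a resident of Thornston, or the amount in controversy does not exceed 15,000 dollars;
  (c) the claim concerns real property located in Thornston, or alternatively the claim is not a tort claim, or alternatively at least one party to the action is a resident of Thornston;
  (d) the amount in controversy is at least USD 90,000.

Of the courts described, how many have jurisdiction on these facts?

4

The Civil Court of Zefmont:
  (a) The contract was executed in Zefmont, so this disjunct is met. Met.
  (b) The plaintiff resides in Thornston, which is not Zefmont. Condition met.
  (c) The contract was executed in Zefmont, so one alternative holds. And the carve-out is inapplicable — the plaintiff resides in Thornston, not Zefmont. Condition met.
  (d) The claim is a consumer claim, not an employment claim, which satisfies one of the alternatives. Satisfied.
  → Every requirement is satisfied — jurisdiction.
The Tarford Court of Common Pleas:
  (a) Kessit Industries resides in Tarford — that alternative is enough. Condition met.
  (b) Kessit Industries has its principal place of business in Tarford, so this disjunct is met. Satisfied.
  (c) Kessit Industries is organised under the laws of Tarford. Met.
  (d) The amount in controversy is $100,750, which meets the $75,000 floor, so this disjunct is met. Satisfied.
  (e) The plaintiff resides in Thornston, which is not Tarford — that alternative is enough. Condition met.
  → All conditions met; jurisdiction exists.
The Yarport Regional Court:
  (a) The operative events occurred in Yarport — that alternative is enough. The exception is not triggered, since the amount in controversy is $100,750, below the $102,500 floor. Satisfied.
  (b) The plaintiff resides in Thornston, which is not Yarport — that alternative is enough. Condition met.
  (c) The amount in controversy is 100,750 dollars, above the 15,000 dollars ceiling; the corporate defendant(s) are organised in Tarford, not Yarport — none of the alternatives is met. The proviso rescues it, though: Sable Esparza resides in Yarport. Condition met.
  (d) The amount in controversy is $100,750, which meets the USD 86,500 floor — that alternative is enough. Satisfied.
  (e) The claim is a consumer claim, not a contract claim, so this disjunct is met. Satisfied.
  → All conditions met; jurisdiction exists.
The Thornston Court of Common Pleas:
  (a) The corporate defendant(s) are organised in Tarford, not Thornston. The proviso rescues it, though: the amount in controversy is USD 100,750, which meets the USD 5,000 floor. Satisfied.
  (b) The plaintiff resides in Thornston, so this disjunct is met. Condition met.
  (c) The claim is a consumer claim, not a tort claim, so this disjunct is met. Condition met.
  (d) The amount in controversy is USD 100,750, which meets the USD 90,000 floor. Condition met.
  → Every requirement is satisfied — jurisdiction.
Courts with jurisdiction: the Civil Court of Zefmont, the Tarford Court of Common Pleas, the Yarport Regional Court, the Thornston Court of Common Pleas — 4 in total.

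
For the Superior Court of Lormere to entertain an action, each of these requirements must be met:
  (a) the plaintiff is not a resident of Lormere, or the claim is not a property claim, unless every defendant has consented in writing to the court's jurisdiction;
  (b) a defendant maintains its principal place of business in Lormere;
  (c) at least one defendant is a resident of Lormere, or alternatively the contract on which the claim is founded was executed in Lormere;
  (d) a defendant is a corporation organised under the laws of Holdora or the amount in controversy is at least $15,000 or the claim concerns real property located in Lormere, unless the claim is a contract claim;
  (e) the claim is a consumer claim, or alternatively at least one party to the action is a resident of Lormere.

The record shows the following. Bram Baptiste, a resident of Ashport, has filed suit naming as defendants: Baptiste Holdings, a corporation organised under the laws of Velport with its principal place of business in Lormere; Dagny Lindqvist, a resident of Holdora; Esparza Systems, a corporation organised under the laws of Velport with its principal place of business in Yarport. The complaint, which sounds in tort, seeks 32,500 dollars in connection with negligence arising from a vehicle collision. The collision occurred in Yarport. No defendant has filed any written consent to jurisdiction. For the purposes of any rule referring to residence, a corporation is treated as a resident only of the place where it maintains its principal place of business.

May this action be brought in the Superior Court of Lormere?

The Superior Court of Lormere:
  (a) The plaintiff resides in Ashport, which is not Lormere — that alternative is enough. Satisfied.
  (b) Baptiste Holdings has its principal place of business in Lormere. Satisfied.
  (c) Baptiste Holdings resides in Lormere, which satisfies one of the alternatives. Satisfied.
  (d) The amount in controversy is 32,500 dollars, which meets the USD 15,000 floor — that alternative is enough. Satisfied.
  (e) Baptiste Holdings resides in Lormere, so one alternative holds. Met.
  → Jurisdiction lies.

Yes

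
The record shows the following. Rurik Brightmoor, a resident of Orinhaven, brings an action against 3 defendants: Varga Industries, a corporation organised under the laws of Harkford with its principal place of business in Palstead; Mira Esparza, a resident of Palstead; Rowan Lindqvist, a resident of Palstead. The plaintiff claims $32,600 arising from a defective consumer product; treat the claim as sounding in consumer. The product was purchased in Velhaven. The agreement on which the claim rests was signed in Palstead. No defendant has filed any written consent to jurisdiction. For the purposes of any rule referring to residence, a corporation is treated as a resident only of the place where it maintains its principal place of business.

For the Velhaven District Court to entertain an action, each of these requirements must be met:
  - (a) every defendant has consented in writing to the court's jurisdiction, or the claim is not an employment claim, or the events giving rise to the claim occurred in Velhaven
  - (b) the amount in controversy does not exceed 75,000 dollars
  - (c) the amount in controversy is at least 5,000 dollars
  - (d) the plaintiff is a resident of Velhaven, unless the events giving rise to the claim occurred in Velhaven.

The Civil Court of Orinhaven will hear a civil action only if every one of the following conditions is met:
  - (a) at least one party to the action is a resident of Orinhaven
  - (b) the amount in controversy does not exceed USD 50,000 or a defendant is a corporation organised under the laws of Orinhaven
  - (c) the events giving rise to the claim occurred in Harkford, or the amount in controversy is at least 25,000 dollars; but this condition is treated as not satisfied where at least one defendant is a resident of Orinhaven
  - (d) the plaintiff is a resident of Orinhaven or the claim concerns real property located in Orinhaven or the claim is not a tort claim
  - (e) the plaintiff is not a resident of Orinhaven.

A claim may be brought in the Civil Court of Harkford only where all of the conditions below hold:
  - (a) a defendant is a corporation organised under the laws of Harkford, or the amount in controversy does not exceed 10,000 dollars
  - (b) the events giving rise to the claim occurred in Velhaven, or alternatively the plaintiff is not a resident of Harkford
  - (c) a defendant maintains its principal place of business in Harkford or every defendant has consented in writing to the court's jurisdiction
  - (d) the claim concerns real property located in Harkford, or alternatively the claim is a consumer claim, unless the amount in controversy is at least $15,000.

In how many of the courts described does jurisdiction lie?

The Velhaven District Court:
  (a) The claim is a consumer claim, not an employment claim, so this disjunct is met. Met.
  (b) The amount in controversy is 32,600 dollars, within the 75,000 dollars ceiling. Satisfied.
  (c) The amount in controversy is USD 32,600, which meets the $5,000 floor. Satisfied.
  (d) The plaintiff resides in Orinhaven, not Velhaven. However, the operative events occurred in Velhaven, so the 'unless' proviso supplies this condition. Met.
  → All conditions met; jurisdiction exists.
The Civil Court of Orinhaven:
  (a) Rurik Brightmoor resides in Orinhaven. Condition met.
  (b) The amount in controversy is $32,600, within the USD 50,000 ceiling — that alternative is enough. Satisfied.
  (c) The amount in controversy is $32,600, which meets the $25,000 floor, so this disjunct is met. The carve-out does not apply: no defendant resides in Orinhaven (they reside in Palstead, Palstead, Palstead). Satisfied.
  (d) The plaintiff resides in Orinhaven, so one alternative holds. Satisfied.
  (e) The plaintiff resides in Orinhaven. Fails.
  → The court lacks jurisdiction.
The Civil Court of Harkford:
  (a) Varga Industries is organised under the laws of Harkford, so one alternative holds. Condition met.
  (b) The operative events occurred in Velhaven, which satisfies one of the alternatives. Satisfied.
  (c) The corporate defendant(s) have their principal place of business in Palstead, not Harkford; no such written consent has been filed — every alternative fails. Condition not met.
  (d) The claim is a consumer claim, so this disjunct is met. Condition met.
  → The court lacks jurisdiction.
Courts with jurisdiction: the Velhaven District Court — 1 in total.

1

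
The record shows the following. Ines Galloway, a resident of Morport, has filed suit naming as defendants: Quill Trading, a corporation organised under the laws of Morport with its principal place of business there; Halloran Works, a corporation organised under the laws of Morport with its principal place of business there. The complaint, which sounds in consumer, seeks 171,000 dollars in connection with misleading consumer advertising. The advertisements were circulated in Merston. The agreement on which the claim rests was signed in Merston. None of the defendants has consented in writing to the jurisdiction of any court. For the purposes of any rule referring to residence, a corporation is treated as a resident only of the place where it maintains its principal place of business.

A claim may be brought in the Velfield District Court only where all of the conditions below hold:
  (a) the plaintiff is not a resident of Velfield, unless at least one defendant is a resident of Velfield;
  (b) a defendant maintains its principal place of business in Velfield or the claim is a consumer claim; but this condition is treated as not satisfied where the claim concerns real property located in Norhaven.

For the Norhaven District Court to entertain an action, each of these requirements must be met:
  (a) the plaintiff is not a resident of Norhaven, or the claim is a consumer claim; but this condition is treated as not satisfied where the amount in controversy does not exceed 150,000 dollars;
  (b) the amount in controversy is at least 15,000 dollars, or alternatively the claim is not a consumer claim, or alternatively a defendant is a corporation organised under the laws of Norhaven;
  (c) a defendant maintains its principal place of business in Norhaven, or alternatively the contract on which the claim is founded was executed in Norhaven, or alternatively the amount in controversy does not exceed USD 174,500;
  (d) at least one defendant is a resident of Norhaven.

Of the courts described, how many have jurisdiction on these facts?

The Velfield District Court:
  (a) The plaintiff resides in Morport, which is not Velfield. Satisfied.
  (b) The claim is a consumer claim, so one alternative holds. And the carve-out is inapplicable — the claim does not concern real property. Met.
  → Jurisdiction lies.
The Norhaven District Court:
  (a) The plaintiff resides in Morport, which is not Norhaven — that alternative is enough. And the carve-out is inapplicable — the amount in controversy is $171,000, above the USD 150,000 ceiling. Satisfied.
  (b) The amount in controversy is $171,000, which meets the 15,000 dollars floor, which satisfies one of the alternatives. Met.
  (c) The amount in controversy is USD 171,000, within the USD 174,500 ceiling — that alternative is enough. Condition met.
  (d) No defendant resides in Norhaven (they reside in Morport, Morport). Not met.
  → The court lacks jurisdiction.
Courts with jurisdiction: the Velfield District Court — 1 in total.

1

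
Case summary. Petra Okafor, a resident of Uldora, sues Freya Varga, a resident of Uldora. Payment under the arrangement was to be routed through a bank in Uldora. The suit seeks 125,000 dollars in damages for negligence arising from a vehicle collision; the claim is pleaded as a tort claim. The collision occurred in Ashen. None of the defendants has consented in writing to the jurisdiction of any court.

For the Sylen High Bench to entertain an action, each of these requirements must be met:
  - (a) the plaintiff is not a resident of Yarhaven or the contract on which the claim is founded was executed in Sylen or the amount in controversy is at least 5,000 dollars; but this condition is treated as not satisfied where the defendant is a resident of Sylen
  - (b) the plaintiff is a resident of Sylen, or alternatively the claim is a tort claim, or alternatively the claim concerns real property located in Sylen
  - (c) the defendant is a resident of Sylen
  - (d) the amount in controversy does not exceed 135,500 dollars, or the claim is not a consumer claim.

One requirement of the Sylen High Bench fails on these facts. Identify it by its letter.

The Sylen High Bench:
  (a) The plaintiff resides in Uldora, which is not Yarhaven, so one alternative holds. The carve-out does not apply: the defendant resides in Uldora, not Sylen. Condition met.
  (b) The claim is a tort claim — that alternative is enough. Satisfied.
  (c) The defendant resides in Uldora, not Sylen. Not satisfied.
  (d) The amount in controversy is 125,000 dollars, within the 135,500 dollars ceiling, so this disjunct is met. Met.
Only condition (c) fails.

(c)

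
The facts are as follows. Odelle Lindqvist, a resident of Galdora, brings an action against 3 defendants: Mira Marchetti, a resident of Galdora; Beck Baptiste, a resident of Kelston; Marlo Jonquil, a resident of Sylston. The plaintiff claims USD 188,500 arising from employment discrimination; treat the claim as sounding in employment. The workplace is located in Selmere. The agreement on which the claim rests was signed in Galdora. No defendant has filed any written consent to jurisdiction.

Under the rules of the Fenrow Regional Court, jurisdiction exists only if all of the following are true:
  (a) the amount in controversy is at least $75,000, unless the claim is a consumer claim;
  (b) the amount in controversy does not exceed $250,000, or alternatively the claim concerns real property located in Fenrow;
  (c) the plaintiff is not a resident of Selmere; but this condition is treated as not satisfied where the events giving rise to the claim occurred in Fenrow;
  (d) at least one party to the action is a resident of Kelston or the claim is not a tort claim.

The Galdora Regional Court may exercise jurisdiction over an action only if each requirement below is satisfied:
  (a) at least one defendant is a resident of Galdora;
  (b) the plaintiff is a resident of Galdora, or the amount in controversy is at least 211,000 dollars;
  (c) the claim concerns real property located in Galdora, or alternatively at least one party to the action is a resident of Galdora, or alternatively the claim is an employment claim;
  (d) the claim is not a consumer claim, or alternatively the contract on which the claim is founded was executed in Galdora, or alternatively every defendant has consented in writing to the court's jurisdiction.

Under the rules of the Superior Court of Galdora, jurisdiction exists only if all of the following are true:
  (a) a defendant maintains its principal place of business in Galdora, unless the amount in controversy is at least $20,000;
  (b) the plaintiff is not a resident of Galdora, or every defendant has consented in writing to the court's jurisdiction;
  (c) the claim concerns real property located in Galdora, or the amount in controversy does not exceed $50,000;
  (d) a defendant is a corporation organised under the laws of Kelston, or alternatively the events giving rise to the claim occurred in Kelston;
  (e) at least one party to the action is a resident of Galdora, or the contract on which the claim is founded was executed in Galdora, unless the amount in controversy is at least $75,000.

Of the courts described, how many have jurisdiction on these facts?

2

The Fenrow Regional Court:
  (a) The amount in controversy is USD 188,500, which meets the USD 75,000 floor. Satisfied.
  (b) The amount in controversy is $188,500, within the USD 250,000 ceiling, so one alternative holds. Met.
  (c) The plaintiff resides in Galdora, which is not Selmere. The carve-out does not apply: the operative events occurred in Selmere, not Fenrow. Condition met.
  (d) Beck Baptiste resides in Kelston, so this disjunct is met. Condition met.
  → Every requirement is satisfied — jurisdiction.
The Galdora Regional Court:
  (a) Mira Marchetti resides in Galdora. Met.
  (b) The plaintiff resides in Galdora, so one alternative holds. Condition met.
  (c) Odelle Lindqvist resides in Galdora, so this disjunct is met. Satisfied.
  (d) The claim is an employment claim, not a consumer claim, so one alternative holds. Condition met.
  → Every requirement is satisfied — jurisdiction.
The Superior Court of Galdora:
  (a) No defendant is a corporation. The proviso rescues it, though: the amount in controversy is 188,500 dollars, which meets the USD 20,000 floor. Satisfied.
  (b) The plaintiff resides in Galdora; no such written consent has been filed — every alternative fails. Fails.
  (c) The claim does not concern real property; the amount in controversy is 188,500 dollars, above the $50,000 ceiling — no alternative holds. Fails.
  (d) No defendant is a corporation; the operative events occurred in Selmere, not Kelston — none of the alternatives is met. Condition not met.
  (e) Odelle Lindqvist resides in Galdora, which satisfies one of the alternatives. Satisfied.
  → Not every requirement is met — no jurisdiction.
Courts with jurisdiction: the Fenrow Regional Court, the Galdora Regional Court — 2 in total.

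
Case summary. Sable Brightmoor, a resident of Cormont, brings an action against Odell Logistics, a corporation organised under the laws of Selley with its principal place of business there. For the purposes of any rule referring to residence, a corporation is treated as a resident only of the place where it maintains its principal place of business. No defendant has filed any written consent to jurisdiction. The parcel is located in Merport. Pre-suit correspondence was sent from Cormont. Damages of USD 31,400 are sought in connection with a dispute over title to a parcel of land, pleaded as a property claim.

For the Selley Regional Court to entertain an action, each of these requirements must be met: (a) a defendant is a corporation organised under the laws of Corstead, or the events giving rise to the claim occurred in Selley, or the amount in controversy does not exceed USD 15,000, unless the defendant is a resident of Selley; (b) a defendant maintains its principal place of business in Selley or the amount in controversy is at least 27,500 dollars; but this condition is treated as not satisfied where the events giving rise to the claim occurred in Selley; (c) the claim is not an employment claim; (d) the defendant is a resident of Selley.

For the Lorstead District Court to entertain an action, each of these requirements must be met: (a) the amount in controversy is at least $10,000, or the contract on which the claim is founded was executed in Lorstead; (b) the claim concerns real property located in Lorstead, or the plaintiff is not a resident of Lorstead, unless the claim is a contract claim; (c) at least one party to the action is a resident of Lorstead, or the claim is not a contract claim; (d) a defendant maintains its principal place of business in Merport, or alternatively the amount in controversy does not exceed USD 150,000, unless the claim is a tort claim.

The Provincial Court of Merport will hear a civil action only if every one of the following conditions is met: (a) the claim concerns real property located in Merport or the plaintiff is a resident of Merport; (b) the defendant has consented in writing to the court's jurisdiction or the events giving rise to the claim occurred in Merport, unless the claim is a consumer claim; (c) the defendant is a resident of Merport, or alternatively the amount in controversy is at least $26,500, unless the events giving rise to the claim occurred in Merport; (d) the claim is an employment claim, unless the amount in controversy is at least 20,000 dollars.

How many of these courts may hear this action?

3

The Selley Regional Court:
  (a) The corporate defendant(s) are organised in Selley, not Corstead; the operative events occurred in Merport, not Selley; the amount in controversy is 31,400 dollars, above the USD 15,000 ceiling — every alternative fails. The proviso rescues it, though: the defendant resides in Selley. Satisfied.
  (b) Odell Logistics has its principal place of business in Selley, which satisfies one of the alternatives. And the carve-out is inapplicable — the operative events occurred in Merport, not Selley. Condition met.
  (c) The claim is a property claim, not an employment claim. Satisfied.
  (d) The defendant resides in Selley. Met.
  → All conditions met; jurisdiction exists.
The Lorstead District Court:
  (a) The amount in controversy is 31,400 dollars, which meets the $10,000 floor, so one alternative holds. Satisfied.
  (b) The plaintiff resides in Cormont, which is not Lorstead, which satisfies one of the alternatives. Met.
  (c) The claim is a property claim, not a contract claim, which satisfies one of the alternatives. Met.
  (d) The amount in controversy is 31,400 dollars, within the USD 150,000 ceiling — that alternative is enough. Satisfied.
  → Every requirement is satisfied — jurisdiction.
The Provincial Court of Merport:
  (a) The property lies in Merport, so this disjunct is met. Condition met.
  (b) The operative events occurred in Merport, so this disjunct is met. Satisfied.
  (c) The amount in controversy is USD 31,400, which meets the USD 26,500 floor — that alternative is enough. Met.
  (d) The claim is a property claim, not an employment claim. The proviso rescues it, though: the amount in controversy is 31,400 dollars, which meets the 20,000 dollars floor. Met.
  → The court has jurisdiction.
Courts with jurisdiction: the Selley Regional Court, the Lorstead District Court, the Provincial Court of Merport — 3 in total.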